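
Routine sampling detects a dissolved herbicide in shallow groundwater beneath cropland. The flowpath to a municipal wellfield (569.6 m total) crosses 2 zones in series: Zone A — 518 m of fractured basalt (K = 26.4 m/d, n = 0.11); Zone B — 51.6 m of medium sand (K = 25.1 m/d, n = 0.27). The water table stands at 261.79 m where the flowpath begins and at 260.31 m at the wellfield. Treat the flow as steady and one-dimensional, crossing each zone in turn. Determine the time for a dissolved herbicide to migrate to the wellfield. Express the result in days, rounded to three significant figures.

Total head drop ΔH = 261.79 − 260.31 = 1.48 m
Steady 1-D flow in series ⇒ the Darcy flux q is identical in every zone and the zone head losses add (resistances L/K in series).
Σ(L/K) = 518/26.4 + 51.6/25.1 = 19.62 + 2.056 = 21.68 d
q = ΔH / Σ(L/K) = 1.48 / 21.68 = 0.06828 m/d (same in every zone)
Zone A: v = q/n = 0.06828/0.11 = 0.6207 m/d → t_A = 518/0.6207 = 834.6 d
Zone B: v = q/n = 0.06828/0.27 = 0.2529 m/d → t_B = 51.6/0.2529 = 204.1 d
Total t = 834.6 + 204.1 = 1039 d

1040 days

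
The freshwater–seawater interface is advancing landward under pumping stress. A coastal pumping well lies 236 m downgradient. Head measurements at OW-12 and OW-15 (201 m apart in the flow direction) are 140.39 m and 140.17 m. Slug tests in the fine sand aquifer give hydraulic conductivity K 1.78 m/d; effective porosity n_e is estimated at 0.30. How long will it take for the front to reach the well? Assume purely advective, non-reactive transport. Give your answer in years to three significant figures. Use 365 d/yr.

Hydraulic gradient i = (140.39 − 140.17) / 201 = 0.22 / 201 = 0.001095
q = Ki = 1.78 × 0.001095 = 0.001948 m/d
v_s = q/n_e = 0.001948/0.30 = 0.006494 m/d
t = L / v = 236 / 0.006494 = 36340 d
   = 36340 / 365 = 99.6 yr

99.6 years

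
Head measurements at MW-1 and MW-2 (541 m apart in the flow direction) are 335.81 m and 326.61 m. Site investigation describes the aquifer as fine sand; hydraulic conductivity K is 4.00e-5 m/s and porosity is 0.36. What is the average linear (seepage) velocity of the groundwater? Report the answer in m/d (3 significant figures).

Hydraulic gradient i = (335.81 − 326.61) / 541 = 9.20 / 541 = 0.01701
K = 4.00e-5 m/s × 86400 s/d = 3.456 m/d
q = Ki = 3.456 × 0.01701 = 0.05877 m/d
Seepage velocity v = q / n = 0.05877 / 0.36 = 0.1633 m/d

0.163 m/d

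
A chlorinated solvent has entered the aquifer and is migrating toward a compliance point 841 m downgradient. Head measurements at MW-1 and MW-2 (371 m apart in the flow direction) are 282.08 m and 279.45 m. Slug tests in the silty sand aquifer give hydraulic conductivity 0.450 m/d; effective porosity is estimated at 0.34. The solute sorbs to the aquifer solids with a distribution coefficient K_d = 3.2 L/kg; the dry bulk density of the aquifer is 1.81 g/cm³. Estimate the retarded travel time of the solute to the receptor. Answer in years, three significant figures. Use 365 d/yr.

4430 years

Hydraulic gradient i = (282.08 − 279.45) / 371 = 2.63 / 371 = 0.007089
q = Ki = 0.450 × 0.007089 = 0.003190 m/d
Average linear velocity = 0.003190 / 0.34 = 0.009382 m/d
Retardation R = 1 + ρ_b·K_d/n = 1 + 1.81×3.2/0.34 = 18.04
Contaminant velocity v_c = v/R = 0.009382/18.04 = 5.202e-4 m/d
t = L/v_c = 841/5.202e-4 = 1.617e6 d
   = 1.617e6/365 = 4430 yr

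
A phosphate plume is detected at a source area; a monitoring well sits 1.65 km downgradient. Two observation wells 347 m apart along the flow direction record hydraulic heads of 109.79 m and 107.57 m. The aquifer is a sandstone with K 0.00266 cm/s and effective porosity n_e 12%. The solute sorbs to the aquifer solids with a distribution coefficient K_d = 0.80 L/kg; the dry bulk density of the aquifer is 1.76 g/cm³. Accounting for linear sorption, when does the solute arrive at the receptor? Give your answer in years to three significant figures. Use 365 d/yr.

470 years

Hydraulic gradient i = (109.79 − 107.57) / 347 = 2.22 / 347 = 0.006398
K = 0.00266 cm/s × 864 = 2.298 m/d
q = Ki = 2.298 × 0.006398 = 0.01470 m/d
v = Ki/n = 2.298·0.006398/0.12 = 0.1225 m/d
Retardation R = 1 + ρ_b·K_d/n = 1 + 1.76×0.80/0.12 = 12.73
Contaminant velocity v_c = v/R = 0.1225/12.73 = 0.009623 m/d
L = 1.65 km = 1650 m
t = L/v_c = 1650/0.009623 = 171500 d
   = 171500/365 = 470 yr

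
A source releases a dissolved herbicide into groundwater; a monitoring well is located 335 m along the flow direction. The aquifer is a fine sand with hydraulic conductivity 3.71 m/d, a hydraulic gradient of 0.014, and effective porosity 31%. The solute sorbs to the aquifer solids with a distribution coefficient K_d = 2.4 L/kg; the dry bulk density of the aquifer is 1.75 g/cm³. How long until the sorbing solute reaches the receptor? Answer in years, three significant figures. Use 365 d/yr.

Specific discharge q = 3.71 × 0.014 = 0.05194 m/d
Average linear velocity = 0.05194 / 0.31 = 0.1675 m/d
Retardation R = 1 + ρ_b·K_d/n = 1 + 1.75×2.4/0.31 = 14.55
Contaminant velocity v_c = v/R = 0.1675/14.55 = 0.01152 m/d
t = L/v_c = 335/0.01152 = 29090 d
   = 29090/365 = 79.7 yr

79.7 years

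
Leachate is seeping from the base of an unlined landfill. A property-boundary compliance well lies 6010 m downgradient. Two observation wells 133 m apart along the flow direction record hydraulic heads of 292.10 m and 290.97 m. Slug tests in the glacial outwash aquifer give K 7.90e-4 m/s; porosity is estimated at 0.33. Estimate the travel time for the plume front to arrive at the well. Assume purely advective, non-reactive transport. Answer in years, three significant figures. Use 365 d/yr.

Hydraulic gradient i = (292.10 − 290.97) / 133 = 1.13 / 133 = 0.008496
K = 7.90e-4 m/s × 86400 s/d = 68.26 m/d
Darcy flux q = K·i = 68.26 × 0.008496 = 0.5799 m/d
v_s = q/n_e = 0.5799/0.33 = 1.757 m/d
t = L / v = 6010 / 1.757 = 3420 d
   = 3420 / 365 = 9.37 yr

9.37 years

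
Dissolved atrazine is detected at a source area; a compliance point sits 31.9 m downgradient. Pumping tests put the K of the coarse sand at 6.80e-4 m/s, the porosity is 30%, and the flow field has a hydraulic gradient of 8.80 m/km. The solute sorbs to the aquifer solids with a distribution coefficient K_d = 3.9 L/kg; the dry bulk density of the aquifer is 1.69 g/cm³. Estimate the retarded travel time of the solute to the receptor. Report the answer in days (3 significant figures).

K = 6.80e-4 m/s × 86400 s/d = 58.75 m/d
q = Ki = 58.75 × 0.0088 = 0.5170 m/d
Average linear velocity = 0.5170 / 0.30 = 1.723 m/d
Retardation R = 1 + ρ_b·K_d/n = 1 + 1.69×3.9/0.30 = 22.97
Contaminant velocity v_c = v/R = 1.723/22.97 = 0.07503 m/d
t = L/v_c = 31.9/0.07503 = 425.2 d

425 days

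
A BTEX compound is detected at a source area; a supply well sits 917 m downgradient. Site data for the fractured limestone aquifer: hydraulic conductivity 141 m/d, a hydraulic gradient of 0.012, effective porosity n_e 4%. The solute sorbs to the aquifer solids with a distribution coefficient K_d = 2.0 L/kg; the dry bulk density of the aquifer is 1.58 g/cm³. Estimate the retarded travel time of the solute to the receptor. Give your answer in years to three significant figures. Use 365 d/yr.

q = Ki = 141 × 0.012 = 1.692 m/d
Seepage velocity v = q / n = 1.692 / 0.04 = 42.30 m/d
Retardation R = 1 + ρ_b·K_d/n = 1 + 1.58×2.0/0.04 = 80.00
Contaminant velocity v_c = v/R = 42.30/80.00 = 0.5287 m/d
t = L/v_c = 917/0.5287 = 1734 d
   = 1734/365 = 4.75 yr

4.75 years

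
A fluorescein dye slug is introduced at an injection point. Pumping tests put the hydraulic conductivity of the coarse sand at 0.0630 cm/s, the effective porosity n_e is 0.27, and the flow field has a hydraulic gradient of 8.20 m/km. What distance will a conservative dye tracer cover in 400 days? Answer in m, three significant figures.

661 m

K = 0.0630 cm/s × 864 = 54.43 m/d
q = Ki = 54.43 × 0.0082 = 0.4463 m/d
v_s = q/n_e = 0.4463/0.27 = 1.653 m/d
L = v × T = 1.653 × 400 = 661.2 m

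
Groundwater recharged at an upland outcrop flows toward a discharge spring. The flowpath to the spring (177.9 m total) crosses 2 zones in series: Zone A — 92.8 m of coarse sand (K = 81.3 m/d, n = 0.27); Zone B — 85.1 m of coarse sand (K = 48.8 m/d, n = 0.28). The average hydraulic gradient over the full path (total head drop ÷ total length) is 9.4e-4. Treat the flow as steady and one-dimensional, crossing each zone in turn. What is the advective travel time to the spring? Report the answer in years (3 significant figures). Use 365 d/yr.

2.31 years

Steady 1-D flow in series ⇒ the Darcy flux q is identical in every zone and the zone head losses add (resistances L/K in series).
Σ(L/K) = 92.8/81.3 + 85.1/48.8 = 1.141 + 1.744 = 2.885 d
K_eq = L_total / Σ(L/K) = 177.9 / 2.885 = 61.66 m/d
q = K_eq · i = 61.66 × 9.4e-4 = 0.05796 m/d (same in every zone)
Zone A: v = q/n = 0.05796/0.27 = 0.2147 m/d → t_A = 92.8/0.2147 = 432.3 d
Zone B: v = q/n = 0.05796/0.28 = 0.2070 m/d → t_B = 85.1/0.2070 = 411.1 d
Total t = 432.3 + 411.1 = 843.4 d
   = 843.4 / 365 = 2.31 yr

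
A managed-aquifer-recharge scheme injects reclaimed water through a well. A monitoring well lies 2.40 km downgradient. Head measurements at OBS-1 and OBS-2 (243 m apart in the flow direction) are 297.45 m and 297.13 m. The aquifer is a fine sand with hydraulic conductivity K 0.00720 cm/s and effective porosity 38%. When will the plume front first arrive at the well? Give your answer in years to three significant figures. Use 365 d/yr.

Hydraulic gradient i = (297.45 − 297.13) / 243 = 0.32 / 243 = 0.001317
K = 0.00720 cm/s × 864 = 6.221 m/d
Specific discharge q = 6.221 × 0.001317 = 0.008192 m/d
Average linear velocity = 0.008192 / 0.38 = 0.02156 m/d
L = 2.40 km = 2400 m
t = L / v = 2400 / 0.02156 = 111300 d
   = 111300 / 365 = 305 yr

305 years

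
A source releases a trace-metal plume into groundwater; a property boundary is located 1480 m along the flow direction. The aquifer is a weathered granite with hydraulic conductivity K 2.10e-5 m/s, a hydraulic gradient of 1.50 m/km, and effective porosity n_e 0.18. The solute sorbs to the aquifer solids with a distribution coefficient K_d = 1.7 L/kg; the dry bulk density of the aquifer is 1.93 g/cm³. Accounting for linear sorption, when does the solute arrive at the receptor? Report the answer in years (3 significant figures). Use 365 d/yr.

5160 years

K = 2.10e-5 m/s × 86400 s/d = 1.814 m/d
q = Ki = 1.814 × 0.0015 = 0.002722 m/d
Average linear velocity = 0.002722 / 0.18 = 0.01512 m/d
Retardation R = 1 + ρ_b·K_d/n = 1 + 1.93×1.7/0.18 = 19.23
Contaminant velocity v_c = v/R = 0.01512/19.23 = 7.864e-4 m/d
t = L/v_c = 1480/7.864e-4 = 1.882e6 d
   = 1.882e6/365 = 5160 yr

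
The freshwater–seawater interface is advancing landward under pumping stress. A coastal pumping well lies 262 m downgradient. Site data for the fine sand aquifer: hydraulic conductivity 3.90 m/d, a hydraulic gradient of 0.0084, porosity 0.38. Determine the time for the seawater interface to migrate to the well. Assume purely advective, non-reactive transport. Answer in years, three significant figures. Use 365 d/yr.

8.33 years

Darcy flux q = K·i = 3.90 × 0.0084 = 0.03276 m/d
v = Ki/n = 3.90·0.0084/0.38 = 0.08621 m/d
t = L / v = 262 / 0.08621 = 3039 d
   = 3039 / 365 = 8.33 yr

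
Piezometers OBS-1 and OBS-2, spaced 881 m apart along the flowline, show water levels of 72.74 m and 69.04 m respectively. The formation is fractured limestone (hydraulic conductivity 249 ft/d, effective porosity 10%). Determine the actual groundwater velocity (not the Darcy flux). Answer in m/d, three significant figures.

3.19 m/d

Hydraulic gradient i = (72.74 − 69.04) / 881 = 3.70 / 881 = 0.004200
K = 249 ft/d × 0.3048 = 75.90 m/d
q = Ki = 75.90 × 0.004200 = 0.3187 m/d
Average linear velocity = 0.3187 / 0.10 = 3.187 m/d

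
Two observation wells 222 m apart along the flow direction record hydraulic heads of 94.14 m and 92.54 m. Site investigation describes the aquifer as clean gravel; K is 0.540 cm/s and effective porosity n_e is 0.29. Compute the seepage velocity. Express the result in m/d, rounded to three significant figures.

11.6 m/d

Hydraulic gradient i = (94.14 − 92.54) / 222 = 1.60 / 222 = 0.007207
K = 0.540 cm/s × 864 = 466.6 m/d
Specific discharge q = 466.6 × 0.007207 = 3.363 m/d
Average linear velocity = 3.363 / 0.29 = 11.60 m/d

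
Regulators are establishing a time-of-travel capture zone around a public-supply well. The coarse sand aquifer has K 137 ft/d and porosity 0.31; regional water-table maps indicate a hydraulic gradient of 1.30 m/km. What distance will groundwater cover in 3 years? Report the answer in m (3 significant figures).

K = 137 ft/d × 0.3048 = 41.76 m/d
q = Ki = 41.76 × 0.0013 = 0.05428 m/d
Seepage velocity v = q / n = 0.05428 / 0.31 = 0.1751 m/d
T = 3 yr × 365 = 1095 d
L = v × T = 0.1751 × 1095 = 191.7 m

192 m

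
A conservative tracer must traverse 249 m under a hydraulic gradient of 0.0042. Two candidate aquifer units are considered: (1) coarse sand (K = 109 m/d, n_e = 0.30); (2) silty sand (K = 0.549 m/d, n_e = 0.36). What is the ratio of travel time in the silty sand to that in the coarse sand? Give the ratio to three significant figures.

238

Unit 1 (coarse sand): v = 109×0.0042/0.30 = 1.526 m/d, t = 249/1.526 = 163.2 d
Unit 2 (silty sand): v = 0.549×0.0042/0.36 = 0.006405 m/d, t = 249/0.006405 = 38880 d
t(silty sand) / t(coarse sand) = 38880/163.2 = 238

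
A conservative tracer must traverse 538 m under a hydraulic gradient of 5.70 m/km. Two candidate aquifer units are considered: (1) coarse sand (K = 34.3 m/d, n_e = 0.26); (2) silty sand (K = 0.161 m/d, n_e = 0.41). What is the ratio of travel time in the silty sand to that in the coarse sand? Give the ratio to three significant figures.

336

Unit 1 (coarse sand): v = 34.3×0.0057/0.26 = 0.7520 m/d, t = 538/0.7520 = 715.5 d
Unit 2 (silty sand): v = 0.161×0.0057/0.41 = 0.002238 m/d, t = 538/0.002238 = 240400 d
t(silty sand) / t(coarse sand) = 240400/715.5 = 336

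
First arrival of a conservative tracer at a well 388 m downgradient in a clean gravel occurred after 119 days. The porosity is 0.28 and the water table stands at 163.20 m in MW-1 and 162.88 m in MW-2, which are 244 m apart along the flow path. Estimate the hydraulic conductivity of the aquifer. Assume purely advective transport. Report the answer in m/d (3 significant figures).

Hydraulic gradient i = (163.20 − 162.88) / 244 = 0.32 / 244 = 0.001311
v = L / t = 388 / 119 = 3.261 m/d
K = v · n / i = 3.261 × 0.28 / 0.001311 = 696 m/d

696 m/d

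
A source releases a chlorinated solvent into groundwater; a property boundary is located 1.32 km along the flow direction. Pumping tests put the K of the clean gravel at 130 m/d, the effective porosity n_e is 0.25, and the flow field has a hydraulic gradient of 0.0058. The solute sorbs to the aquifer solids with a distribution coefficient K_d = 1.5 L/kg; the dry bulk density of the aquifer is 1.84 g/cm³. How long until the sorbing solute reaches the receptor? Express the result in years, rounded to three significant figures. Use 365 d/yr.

Specific discharge q = 130 × 0.0058 = 0.7540 m/d
v_s = q/n_e = 0.7540/0.25 = 3.016 m/d
Retardation R = 1 + ρ_b·K_d/n = 1 + 1.84×1.5/0.25 = 12.04
Contaminant velocity v_c = v/R = 3.016/12.04 = 0.2505 m/d
L = 1.32 km = 1320 m
t = L/v_c = 1320/0.2505 = 5269 d
   = 5269/365 = 14.4 yr

14.4 years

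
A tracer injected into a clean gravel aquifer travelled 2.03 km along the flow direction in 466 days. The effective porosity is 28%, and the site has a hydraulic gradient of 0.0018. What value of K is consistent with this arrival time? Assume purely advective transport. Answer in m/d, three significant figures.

678 m/d

L = 2.03 km = 2030 m
v = L / t = 2030 / 466 = 4.356 m/d
K = v · n / i = 4.356 × 0.28 / 0.0018 = 678 m/d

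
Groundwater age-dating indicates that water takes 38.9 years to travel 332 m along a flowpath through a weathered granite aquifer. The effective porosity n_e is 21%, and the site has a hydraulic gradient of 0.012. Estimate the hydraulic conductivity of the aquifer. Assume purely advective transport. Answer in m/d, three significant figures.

t = 38.9 years = 14200 d
v = L / t = 332 / 14200 = 0.02338 m/d
K = v · n / i = 0.02338 × 0.21 / 0.012 = 0.409 m/d

0.409 m/d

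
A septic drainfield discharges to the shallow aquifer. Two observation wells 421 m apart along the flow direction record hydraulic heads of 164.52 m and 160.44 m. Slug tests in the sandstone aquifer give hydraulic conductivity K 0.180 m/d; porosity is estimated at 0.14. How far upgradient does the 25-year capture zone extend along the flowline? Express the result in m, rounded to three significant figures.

Hydraulic gradient i = (164.52 − 160.44) / 421 = 4.08 / 421 = 0.009691
Specific discharge q = 0.180 × 0.009691 = 0.001744 m/d
v = Ki/n = 0.180·0.009691/0.14 = 0.01246 m/d
T = 25 yr × 365 = 9125 d
L = v × T = 0.01246 × 9125 = 113.7 m

114 m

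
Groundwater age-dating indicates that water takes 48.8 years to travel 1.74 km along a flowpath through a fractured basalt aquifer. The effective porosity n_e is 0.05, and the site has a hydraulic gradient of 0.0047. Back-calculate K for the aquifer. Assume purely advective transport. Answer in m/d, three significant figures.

1.04 m/d

t = 48.8 years = 17810 d
L = 1.74 km = 1740 m
v = L / t = 1740 / 17810 = 0.09769 m/d
K = v · n / i = 0.09769 × 0.05 / 0.0047 = 1.04 m/d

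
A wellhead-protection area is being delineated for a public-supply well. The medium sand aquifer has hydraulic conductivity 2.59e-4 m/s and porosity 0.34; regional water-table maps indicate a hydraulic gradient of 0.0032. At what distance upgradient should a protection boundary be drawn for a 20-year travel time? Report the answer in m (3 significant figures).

K = 2.59e-4 m/s × 86400 s/d = 22.38 m/d
Specific discharge q = 22.38 × 0.0032 = 0.07161 m/d
v = Ki/n = 22.38·0.0032/0.34 = 0.2106 m/d
T = 20 yr × 365 = 7300 d
L = v × T = 0.2106 × 7300 = 1537 m

1540 m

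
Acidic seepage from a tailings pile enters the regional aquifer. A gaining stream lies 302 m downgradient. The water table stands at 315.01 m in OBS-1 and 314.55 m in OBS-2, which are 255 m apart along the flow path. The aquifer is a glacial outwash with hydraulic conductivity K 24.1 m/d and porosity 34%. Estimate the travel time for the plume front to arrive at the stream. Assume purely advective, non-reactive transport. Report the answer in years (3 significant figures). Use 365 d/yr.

6.47 years

Hydraulic gradient i = (315.01 − 314.55) / 255 = 0.46 / 255 = 0.001804
Darcy flux q = K·i = 24.1 × 0.001804 = 0.04347 m/d
Seepage velocity v = q / n = 0.04347 / 0.34 = 0.1279 m/d
t = L / v = 302 / 0.1279 = 2362 d
   = 2362 / 365 = 6.47 yr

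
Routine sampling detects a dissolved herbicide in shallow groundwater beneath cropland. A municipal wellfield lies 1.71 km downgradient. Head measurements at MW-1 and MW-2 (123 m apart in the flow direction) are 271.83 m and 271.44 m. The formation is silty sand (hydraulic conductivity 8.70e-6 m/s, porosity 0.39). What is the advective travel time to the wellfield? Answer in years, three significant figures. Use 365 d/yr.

767 years

Hydraulic gradient i = (271.83 − 271.44) / 123 = 0.39 / 123 = 0.003171
K = 8.70e-6 m/s × 86400 s/d = 0.7517 m/d
q = Ki = 0.7517 × 0.003171 = 0.002383 m/d
v_s = q/n_e = 0.002383/0.39 = 0.006111 m/d
L = 1.71 km = 1710 m
t = L / v = 1710 / 0.006111 = 279800 d
   = 279800 / 365 = 767 yr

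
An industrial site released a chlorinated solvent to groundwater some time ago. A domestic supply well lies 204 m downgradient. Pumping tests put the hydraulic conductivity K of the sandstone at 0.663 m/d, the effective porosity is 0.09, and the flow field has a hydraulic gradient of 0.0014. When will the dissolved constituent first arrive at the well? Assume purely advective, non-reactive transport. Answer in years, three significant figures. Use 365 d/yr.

54.2 years

q = Ki = 0.663 × 0.0014 = 9.282e-4 m/d
v_s = q/n_e = 9.282e-4/0.09 = 0.01031 m/d
t = L / v = 204 / 0.01031 = 19780 d
   = 19780 / 365 = 54.2 yr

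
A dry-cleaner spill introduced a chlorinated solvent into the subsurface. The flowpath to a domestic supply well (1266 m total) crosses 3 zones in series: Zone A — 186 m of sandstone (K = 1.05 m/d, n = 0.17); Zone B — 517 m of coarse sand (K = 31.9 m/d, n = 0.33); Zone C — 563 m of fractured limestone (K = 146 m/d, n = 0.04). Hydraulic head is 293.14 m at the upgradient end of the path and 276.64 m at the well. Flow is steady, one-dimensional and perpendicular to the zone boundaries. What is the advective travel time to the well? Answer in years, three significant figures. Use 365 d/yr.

7.36 years

Total head drop ΔH = 293.14 − 276.64 = 16.50 m
Steady 1-D flow in series ⇒ the Darcy flux q is identical in every zone and the zone head losses add (resistances L/K in series).
Σ(L/K) = 186/1.05 + 517/31.9 + 563/146 = 177.1 + 16.21 + 3.856 = 197.2 d
q = ΔH / Σ(L/K) = 16.50 / 197.2 = 0.08367 m/d (same in every zone)
Zone A: v = q/n = 0.08367/0.17 = 0.4922 m/d → t_A = 186/0.4922 = 377.9 d
Zone B: v = q/n = 0.08367/0.33 = 0.2535 m/d → t_B = 517/0.2535 = 2039 d
Zone C: v = q/n = 0.08367/0.04 = 2.092 m/d → t_C = 563/2.092 = 269.2 d
Total t = 377.9 + 2039 + 269.2 = 2686 d
   = 2686 / 365 = 7.36 yr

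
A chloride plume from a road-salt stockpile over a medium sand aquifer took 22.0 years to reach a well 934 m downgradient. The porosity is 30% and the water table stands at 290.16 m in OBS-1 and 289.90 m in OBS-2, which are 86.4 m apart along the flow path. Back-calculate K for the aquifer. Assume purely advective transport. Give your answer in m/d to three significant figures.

Hydraulic gradient i = (290.16 − 289.90) / 86.4 = 0.26 / 86.4 = 0.003009
t = 22.0 years = 8030 d
v = L / t = 934 / 8030 = 0.1163 m/d
K = v · n / i = 0.1163 × 0.30 / 0.003009 = 11.6 m/d

11.6 m/d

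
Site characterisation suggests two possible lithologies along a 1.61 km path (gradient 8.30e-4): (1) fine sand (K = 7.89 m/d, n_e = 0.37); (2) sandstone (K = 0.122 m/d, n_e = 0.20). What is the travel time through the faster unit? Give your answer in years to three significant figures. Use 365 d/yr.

249 years

Unit 1 (fine sand): v = 7.89×8.3e-4/0.37 = 0.01770 m/d, t = 1610/0.01770 = 90960 d
Unit 2 (sandstone): v = 0.122×8.3e-4/0.20 = 5.063e-4 m/d, t = 1610/5.063e-4 = 3.180e6 d
Faster: 90960 d / 365 = 249 yr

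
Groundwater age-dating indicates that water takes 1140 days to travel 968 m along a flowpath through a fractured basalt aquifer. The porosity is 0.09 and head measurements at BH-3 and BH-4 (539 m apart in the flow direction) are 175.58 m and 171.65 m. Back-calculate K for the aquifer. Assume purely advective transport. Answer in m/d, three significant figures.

10.5 m/d

Hydraulic gradient i = (175.58 − 171.65) / 539 = 3.93 / 539 = 0.007291
v = L / t = 968 / 1140 = 0.8491 m/d
K = v · n / i = 0.8491 × 0.09 / 0.007291 = 10.5 m/d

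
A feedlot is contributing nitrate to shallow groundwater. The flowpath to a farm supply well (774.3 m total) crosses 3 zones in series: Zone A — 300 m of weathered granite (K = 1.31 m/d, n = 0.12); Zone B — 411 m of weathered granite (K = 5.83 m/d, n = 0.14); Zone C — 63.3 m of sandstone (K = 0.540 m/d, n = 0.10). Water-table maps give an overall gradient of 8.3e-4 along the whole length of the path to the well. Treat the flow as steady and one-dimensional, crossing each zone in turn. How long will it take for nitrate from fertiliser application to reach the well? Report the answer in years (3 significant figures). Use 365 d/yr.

Steady 1-D flow in series ⇒ the Darcy flux q is identical in every zone and the zone head losses add (resistances L/K in series).
Σ(L/K) = 300/1.31 + 411/5.83 + 63.3/0.540 = 229.0 + 70.50 + 117.2 = 416.7 d
K_eq = L_total / Σ(L/K) = 774.3 / 416.7 = 1.858 m/d
q = K_eq · i = 1.858 × 8.3e-4 = 0.001542 m/d (same in every zone)
Zone A: v = q/n = 0.001542/0.12 = 0.01285 m/d → t_A = 300/0.01285 = 23340 d
Zone B: v = q/n = 0.001542/0.14 = 0.01102 m/d → t_B = 411/0.01102 = 37310 d
Zone C: v = q/n = 0.001542/0.10 = 0.01542 m/d → t_C = 63.3/0.01542 = 4105 d
Total t = 23340 + 37310 + 4105 = 64760 d
   = 64760 / 365 = 177 yr

177 years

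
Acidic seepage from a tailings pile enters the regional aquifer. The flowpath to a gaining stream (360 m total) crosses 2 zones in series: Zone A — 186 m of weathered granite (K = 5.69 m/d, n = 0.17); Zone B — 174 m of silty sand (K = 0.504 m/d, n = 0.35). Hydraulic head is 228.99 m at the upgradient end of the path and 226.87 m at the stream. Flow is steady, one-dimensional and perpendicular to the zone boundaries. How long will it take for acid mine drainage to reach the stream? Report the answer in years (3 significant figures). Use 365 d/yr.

Total head drop ΔH = 228.99 − 226.87 = 2.12 m
Steady 1-D flow in series ⇒ the Darcy flux q is identical in every zone and the zone head losses add (resistances L/K in series).
Σ(L/K) = 186/5.69 + 174/0.504 = 32.69 + 345.2 = 377.9 d
q = ΔH / Σ(L/K) = 2.12 / 377.9 = 0.005610 m/d (same in every zone)
Zone A: v = q/n = 0.005610/0.17 = 0.03300 m/d → t_A = 186/0.03300 = 5637 d
Zone B: v = q/n = 0.005610/0.35 = 0.01603 m/d → t_B = 174/0.01603 = 10860 d
Total t = 5637 + 10860 = 16490 d
   = 16490 / 365 = 45.2 yr

45.2 years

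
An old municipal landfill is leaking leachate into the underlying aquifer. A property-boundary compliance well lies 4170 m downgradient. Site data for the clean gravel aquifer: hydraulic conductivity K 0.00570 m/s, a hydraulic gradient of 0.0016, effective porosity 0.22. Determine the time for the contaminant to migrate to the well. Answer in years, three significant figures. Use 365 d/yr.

K = 0.00570 m/s × 86400 s/d = 492.5 m/d
Darcy flux q = K·i = 492.5 × 0.0016 = 0.7880 m/d
Seepage velocity v = q / n = 0.7880 / 0.22 = 3.582 m/d
t = L / v = 4170 / 3.582 = 1164 d
   = 1164 / 365 = 3.19 yr

3.19 years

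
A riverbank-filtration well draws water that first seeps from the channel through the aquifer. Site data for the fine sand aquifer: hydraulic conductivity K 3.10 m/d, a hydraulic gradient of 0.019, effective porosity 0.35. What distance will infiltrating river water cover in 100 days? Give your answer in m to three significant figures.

16.8 m

Darcy flux q = K·i = 3.10 × 0.019 = 0.05890 m/d
v_s = q/n_e = 0.05890/0.35 = 0.1683 m/d
L = v × T = 0.1683 × 100 = 16.83 m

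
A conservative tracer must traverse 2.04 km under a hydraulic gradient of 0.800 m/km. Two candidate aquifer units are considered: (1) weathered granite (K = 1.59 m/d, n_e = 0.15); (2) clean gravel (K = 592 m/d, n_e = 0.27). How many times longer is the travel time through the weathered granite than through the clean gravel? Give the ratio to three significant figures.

Unit 1 (weathered granite): v = 1.59×8.0e-4/0.15 = 0.008480 m/d, t = 2040/0.008480 = 240600 d
Unit 2 (clean gravel): v = 592×8.0e-4/0.27 = 1.754 m/d, t = 2040/1.754 = 1163 d
t(weathered granite) / t(clean gravel) = 240600/1163 = 207

207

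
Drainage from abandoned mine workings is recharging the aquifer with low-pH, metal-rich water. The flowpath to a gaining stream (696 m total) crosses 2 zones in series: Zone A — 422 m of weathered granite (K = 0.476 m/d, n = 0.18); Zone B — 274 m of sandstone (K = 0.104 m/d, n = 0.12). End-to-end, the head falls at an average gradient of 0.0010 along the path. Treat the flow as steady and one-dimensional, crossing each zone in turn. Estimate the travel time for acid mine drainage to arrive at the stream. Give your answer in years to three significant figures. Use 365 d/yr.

For zones in series the flux q is common to all zones; the equivalent conductivity is the harmonic (thickness-weighted) mean, K_eq = L_total / Σ(L_j/K_j).
Σ(L/K) = 422/0.476 + 274/0.104 = 886.6 + 2635 = 3521 d
K_eq = L_total / Σ(L/K) = 696 / 3521 = 0.1977 m/d
q = K_eq · i = 0.1977 × 0.0010 = 1.977e-4 m/d (same in every zone)
Zone A: v = q/n = 1.977e-4/0.18 = 0.001098 m/d → t_A = 422/0.001098 = 384300 d
Zone B: v = q/n = 1.977e-4/0.12 = 0.001647 m/d → t_B = 274/0.001647 = 166300 d
Total t = 384300 + 166300 = 550600 d
   = 550600 / 365 = 1510 yr

1510 years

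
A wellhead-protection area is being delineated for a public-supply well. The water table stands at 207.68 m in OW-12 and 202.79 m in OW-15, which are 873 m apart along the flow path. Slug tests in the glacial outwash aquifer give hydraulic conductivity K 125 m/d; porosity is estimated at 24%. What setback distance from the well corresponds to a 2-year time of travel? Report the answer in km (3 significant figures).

2.13 km

Hydraulic gradient i = (207.68 − 202.79) / 873 = 4.89 / 873 = 0.005601
Darcy flux q = K·i = 125 × 0.005601 = 0.7002 m/d
v = Ki/n = 125·0.005601/0.24 = 2.917 m/d
T = 2 yr × 365 = 730 d
L = v × T = 2.917 × 730 = 2130 m
   = 2.13 km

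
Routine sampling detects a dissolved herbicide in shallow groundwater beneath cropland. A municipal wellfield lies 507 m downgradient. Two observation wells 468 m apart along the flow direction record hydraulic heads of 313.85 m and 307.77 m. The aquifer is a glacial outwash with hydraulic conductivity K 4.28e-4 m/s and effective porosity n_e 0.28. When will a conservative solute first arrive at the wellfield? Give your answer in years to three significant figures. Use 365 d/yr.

Hydraulic gradient i = (313.85 − 307.77) / 468 = 6.08 / 468 = 0.01299
K = 4.28e-4 m/s × 86400 s/d = 36.98 m/d
q = Ki = 36.98 × 0.01299 = 0.4804 m/d
Seepage velocity v = q / n = 0.4804 / 0.28 = 1.716 m/d
t = L / v = 507 / 1.716 = 295.5 d
   = 295.5 / 365 = 0.810 yr

0.810 years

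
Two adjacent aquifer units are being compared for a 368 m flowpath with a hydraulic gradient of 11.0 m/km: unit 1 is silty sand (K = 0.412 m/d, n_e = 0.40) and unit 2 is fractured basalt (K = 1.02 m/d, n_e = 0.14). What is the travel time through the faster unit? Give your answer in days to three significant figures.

4590 days

Unit 1 (silty sand): v = 0.412×0.011/0.40 = 0.01133 m/d, t = 368/0.01133 = 32480 d
Unit 2 (fractured basalt): v = 1.02×0.011/0.14 = 0.08014 m/d, t = 368/0.08014 = 4592 d
Faster unit: t = 4590 d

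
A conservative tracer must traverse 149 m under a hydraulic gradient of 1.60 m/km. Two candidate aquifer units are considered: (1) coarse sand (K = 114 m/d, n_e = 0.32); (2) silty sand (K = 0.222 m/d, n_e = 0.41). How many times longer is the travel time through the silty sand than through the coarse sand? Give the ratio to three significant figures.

Unit 1 (coarse sand): v = 114×0.0016/0.32 = 0.5700 m/d, t = 149/0.5700 = 261.4 d
Unit 2 (silty sand): v = 0.222×0.0016/0.41 = 8.663e-4 m/d, t = 149/8.663e-4 = 172000 d
t(silty sand) / t(coarse sand) = 172000/261.4 = 658

658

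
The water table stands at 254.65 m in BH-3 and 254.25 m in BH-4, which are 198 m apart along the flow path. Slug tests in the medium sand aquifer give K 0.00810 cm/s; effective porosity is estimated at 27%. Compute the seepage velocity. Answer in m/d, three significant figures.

0.0524 m/d

Hydraulic gradient i = (254.65 − 254.25) / 198 = 0.40 / 198 = 0.002020
K = 0.00810 cm/s × 864 = 6.998 m/d
q = Ki = 6.998 × 0.002020 = 0.01414 m/d
v_s = q/n_e = 0.01414/0.27 = 0.05236 m/d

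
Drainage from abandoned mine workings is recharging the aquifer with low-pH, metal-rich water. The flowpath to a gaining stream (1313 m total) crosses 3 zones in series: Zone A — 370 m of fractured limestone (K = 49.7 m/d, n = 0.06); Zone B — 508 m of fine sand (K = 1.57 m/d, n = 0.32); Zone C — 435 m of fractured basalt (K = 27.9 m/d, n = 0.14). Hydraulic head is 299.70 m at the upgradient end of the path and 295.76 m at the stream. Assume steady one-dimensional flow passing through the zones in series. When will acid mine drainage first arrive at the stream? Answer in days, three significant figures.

21600 days

Total head drop ΔH = 299.70 − 295.76 = 3.94 m
Continuity: the same q passes through each zone, so ΔH = q·Σ(L_j/K_j) — the zones act as resistances in series.
Σ(L/K) = 370/49.7 + 508/1.57 + 435/27.9 = 7.445 + 323.6 + 15.59 = 346.6 d
q = ΔH / Σ(L/K) = 3.94 / 346.6 = 0.01137 m/d (same in every zone)
Zone A: v = q/n = 0.01137/0.06 = 0.1895 m/d → t_A = 370/0.1895 = 1953 d
Zone B: v = q/n = 0.01137/0.32 = 0.03552 m/d → t_B = 508/0.03552 = 14300 d
Zone C: v = q/n = 0.01137/0.14 = 0.08120 m/d → t_C = 435/0.08120 = 5357 d
Total t = 1953 + 14300 + 5357 = 21610 d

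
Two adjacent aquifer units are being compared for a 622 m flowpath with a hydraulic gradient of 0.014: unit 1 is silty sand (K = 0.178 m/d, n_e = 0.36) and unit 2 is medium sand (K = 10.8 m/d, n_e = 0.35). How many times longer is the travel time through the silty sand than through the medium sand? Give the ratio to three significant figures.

62.4

Unit 1 (silty sand): v = 0.178×0.014/0.36 = 0.006922 m/d, t = 622/0.006922 = 89860 d
Unit 2 (medium sand): v = 10.8×0.014/0.35 = 0.4320 m/d, t = 622/0.4320 = 1440 d
t(silty sand) / t(medium sand) = 89860/1440 = 62.4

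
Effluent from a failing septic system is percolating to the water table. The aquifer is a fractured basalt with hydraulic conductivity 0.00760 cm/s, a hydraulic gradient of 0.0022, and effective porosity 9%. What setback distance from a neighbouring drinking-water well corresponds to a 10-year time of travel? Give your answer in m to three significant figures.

586 m

K = 0.00760 cm/s × 864 = 6.566 m/d
q = Ki = 6.566 × 0.0022 = 0.01445 m/d
v = Ki/n = 6.566·0.0022/0.09 = 0.1605 m/d
T = 10 yr × 365 = 3650 d
L = v × T = 0.1605 × 3650 = 585.9 m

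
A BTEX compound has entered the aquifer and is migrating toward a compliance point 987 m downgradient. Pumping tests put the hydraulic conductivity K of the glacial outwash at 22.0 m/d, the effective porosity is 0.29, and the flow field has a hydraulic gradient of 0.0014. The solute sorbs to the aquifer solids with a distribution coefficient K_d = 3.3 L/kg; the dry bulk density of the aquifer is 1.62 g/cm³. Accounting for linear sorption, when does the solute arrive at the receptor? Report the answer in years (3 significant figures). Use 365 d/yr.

495 years

Specific discharge q = 22.0 × 0.0014 = 0.03080 m/d
v = Ki/n = 22.0·0.0014/0.29 = 0.1062 m/d
Retardation R = 1 + ρ_b·K_d/n = 1 + 1.62×3.3/0.29 = 19.43
Contaminant velocity v_c = v/R = 0.1062/19.43 = 0.005465 m/d
t = L/v_c = 987/0.005465 = 180600 d
   = 180600/365 = 495 yr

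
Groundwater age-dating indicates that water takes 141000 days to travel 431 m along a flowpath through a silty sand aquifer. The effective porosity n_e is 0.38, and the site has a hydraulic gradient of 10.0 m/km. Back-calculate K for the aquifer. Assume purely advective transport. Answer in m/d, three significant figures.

0.116 m/d

v = L / t = 431 / 141000 = 0.003057 m/d
K = v · n / i = 0.003057 × 0.38 / 0.010 = 0.116 m/d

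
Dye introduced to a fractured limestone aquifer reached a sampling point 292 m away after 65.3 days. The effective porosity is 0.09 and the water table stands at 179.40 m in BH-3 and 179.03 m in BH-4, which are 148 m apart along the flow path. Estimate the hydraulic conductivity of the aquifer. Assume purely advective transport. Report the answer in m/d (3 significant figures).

161 m/d

Hydraulic gradient i = (179.40 − 179.03) / 148 = 0.37 / 148 = 0.002500
v = L / t = 292 / 65.3 = 4.472 m/d
K = v · n / i = 4.472 × 0.09 / 0.002500 = 161 m/d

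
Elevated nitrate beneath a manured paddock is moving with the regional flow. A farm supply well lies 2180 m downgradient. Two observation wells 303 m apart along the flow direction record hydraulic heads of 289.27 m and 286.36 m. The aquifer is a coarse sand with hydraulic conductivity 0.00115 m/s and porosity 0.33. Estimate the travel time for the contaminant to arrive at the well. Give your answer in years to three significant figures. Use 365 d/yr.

Hydraulic gradient i = (289.27 − 286.36) / 303 = 2.91 / 303 = 0.009604
K = 0.00115 m/s × 86400 s/d = 99.36 m/d
q = Ki = 99.36 × 0.009604 = 0.9542 m/d
v = Ki/n = 99.36·0.009604/0.33 = 2.892 m/d
t = L / v = 2180 / 2.892 = 753.9 d
   = 753.9 / 365 = 2.07 yr

2.07 years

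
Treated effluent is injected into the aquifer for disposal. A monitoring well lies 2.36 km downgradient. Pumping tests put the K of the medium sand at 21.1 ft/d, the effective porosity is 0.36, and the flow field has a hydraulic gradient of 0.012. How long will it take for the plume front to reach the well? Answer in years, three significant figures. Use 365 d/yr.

K = 21.1 ft/d × 0.3048 = 6.431 m/d
Darcy flux q = K·i = 6.431 × 0.012 = 0.07718 m/d
v_s = q/n_e = 0.07718/0.36 = 0.2144 m/d
L = 2.36 km = 2360 m
t = L / v = 2360 / 0.2144 = 11010 d
   = 11010 / 365 = 30.2 yr

30.2 years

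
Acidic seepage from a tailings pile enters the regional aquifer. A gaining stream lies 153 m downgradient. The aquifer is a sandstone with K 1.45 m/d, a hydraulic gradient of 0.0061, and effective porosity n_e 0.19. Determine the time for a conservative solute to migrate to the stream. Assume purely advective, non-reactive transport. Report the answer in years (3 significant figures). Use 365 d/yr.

Specific discharge q = 1.45 × 0.0061 = 0.008845 m/d
Average linear velocity = 0.008845 / 0.19 = 0.04655 m/d
t = L / v = 153 / 0.04655 = 3287 d
   = 3287 / 365 = 9.00 yr

9.00 years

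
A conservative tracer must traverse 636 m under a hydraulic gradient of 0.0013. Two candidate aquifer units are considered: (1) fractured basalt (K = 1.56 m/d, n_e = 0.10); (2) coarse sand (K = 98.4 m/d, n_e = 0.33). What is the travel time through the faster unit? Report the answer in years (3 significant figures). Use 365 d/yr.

Unit 1 (fractured basalt): v = 1.56×0.0013/0.10 = 0.02028 m/d, t = 636/0.02028 = 31360 d
Unit 2 (coarse sand): v = 98.4×0.0013/0.33 = 0.3876 m/d, t = 636/0.3876 = 1641 d
Faster: 1641 d / 365 = 4.50 yr

4.50 years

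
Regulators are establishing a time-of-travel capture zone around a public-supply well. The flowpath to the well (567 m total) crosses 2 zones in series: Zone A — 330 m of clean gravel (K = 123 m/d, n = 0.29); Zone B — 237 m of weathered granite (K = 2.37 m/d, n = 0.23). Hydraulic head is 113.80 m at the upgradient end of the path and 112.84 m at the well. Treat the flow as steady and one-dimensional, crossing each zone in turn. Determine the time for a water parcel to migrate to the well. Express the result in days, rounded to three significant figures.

Total head drop ΔH = 113.80 − 112.84 = 0.96 m
Continuity: the same q passes through each zone, so ΔH = q·Σ(L_j/K_j) — the zones act as resistances in series.
Σ(L/K) = 330/123 + 237/2.37 = 2.683 + 100.0 = 102.7 d
q = ΔH / Σ(L/K) = 0.96 / 102.7 = 0.009349 m/d (same in every zone)
Zone A: v = q/n = 0.009349/0.29 = 0.03224 m/d → t_A = 330/0.03224 = 10240 d
Zone B: v = q/n = 0.009349/0.23 = 0.04065 m/d → t_B = 237/0.04065 = 5830 d
Total t = 10240 + 5830 = 16070 d

16100 days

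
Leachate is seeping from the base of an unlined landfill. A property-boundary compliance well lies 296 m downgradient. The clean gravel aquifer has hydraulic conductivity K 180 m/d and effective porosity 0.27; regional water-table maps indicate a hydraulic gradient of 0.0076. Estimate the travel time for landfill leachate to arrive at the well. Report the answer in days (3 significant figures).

Specific discharge q = 180 × 0.0076 = 1.368 m/d
v = Ki/n = 180·0.0076/0.27 = 5.067 m/d
t = L / v = 296 / 5.067 = 58.42 d

58.4 days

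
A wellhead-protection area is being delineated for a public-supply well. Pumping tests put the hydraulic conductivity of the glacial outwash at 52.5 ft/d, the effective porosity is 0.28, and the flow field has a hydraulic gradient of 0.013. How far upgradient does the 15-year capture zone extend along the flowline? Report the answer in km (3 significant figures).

K = 52.5 ft/d × 0.3048 = 16.00 m/d
Darcy flux q = K·i = 16.00 × 0.013 = 0.2080 m/d
v = Ki/n = 16.00·0.013/0.28 = 0.7430 m/d
T = 15 yr × 365 = 5475 d
L = v × T = 0.7430 × 5475 = 4068 m
   = 4.07 km

4.07 km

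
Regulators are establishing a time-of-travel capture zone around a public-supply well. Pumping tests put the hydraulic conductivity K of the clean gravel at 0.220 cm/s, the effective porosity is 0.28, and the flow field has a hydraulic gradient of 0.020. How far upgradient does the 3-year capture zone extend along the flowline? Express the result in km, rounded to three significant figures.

14.9 km

K = 0.220 cm/s × 864 = 190.1 m/d
Specific discharge q = 190.1 × 0.020 = 3.802 m/d
v = Ki/n = 190.1·0.020/0.28 = 13.58 m/d
T = 3 yr × 365 = 1095 d
L = v × T = 13.58 × 1095 = 14870 m
   = 14.9 km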